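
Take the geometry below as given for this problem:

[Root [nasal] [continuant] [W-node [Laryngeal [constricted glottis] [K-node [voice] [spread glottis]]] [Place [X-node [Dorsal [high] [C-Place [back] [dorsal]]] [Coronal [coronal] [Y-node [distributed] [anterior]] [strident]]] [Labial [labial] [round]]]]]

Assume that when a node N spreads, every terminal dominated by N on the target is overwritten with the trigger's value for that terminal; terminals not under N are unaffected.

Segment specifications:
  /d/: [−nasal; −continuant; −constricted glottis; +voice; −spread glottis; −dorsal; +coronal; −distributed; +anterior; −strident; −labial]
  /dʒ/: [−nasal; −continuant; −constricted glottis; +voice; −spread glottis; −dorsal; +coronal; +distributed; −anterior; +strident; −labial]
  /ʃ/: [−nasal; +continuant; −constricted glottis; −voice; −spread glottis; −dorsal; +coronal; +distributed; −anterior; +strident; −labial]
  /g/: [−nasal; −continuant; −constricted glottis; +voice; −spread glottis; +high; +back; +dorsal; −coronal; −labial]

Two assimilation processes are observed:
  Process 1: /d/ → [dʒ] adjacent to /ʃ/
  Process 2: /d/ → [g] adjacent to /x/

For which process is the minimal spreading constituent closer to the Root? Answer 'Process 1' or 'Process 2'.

Process 2

Process 1: the features that change are [anterior], [distributed], [strident]; the minimal node is Coronal (depth 4).
In Process 2, [coronal], [anterior], [distributed], [strident], [dorsal], [high], [back] change, so the minimal spreading node is X-node at depth 3.
X-node is closer to Root than Coronal, so Process 2 spreads the higher node.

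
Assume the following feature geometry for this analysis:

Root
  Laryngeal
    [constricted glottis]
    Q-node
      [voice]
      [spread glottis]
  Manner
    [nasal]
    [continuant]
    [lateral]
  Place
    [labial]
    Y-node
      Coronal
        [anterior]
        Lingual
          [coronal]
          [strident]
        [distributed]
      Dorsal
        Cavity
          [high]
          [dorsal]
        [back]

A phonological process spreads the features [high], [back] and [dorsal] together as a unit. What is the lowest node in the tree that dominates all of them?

[high] lies under Cavity (below Place).
[back]: Root ▹ Place ▹ Y-node ▹ Dorsal ▹ [back].
[dorsal]: Root ▹ Place ▹ Y-node ▹ Dorsal ▹ Cavity ▹ [dorsal].
The listed terminals split across distinct daughters of Dorsal, so Dorsal itself is the smallest node containing them all.

Dorsal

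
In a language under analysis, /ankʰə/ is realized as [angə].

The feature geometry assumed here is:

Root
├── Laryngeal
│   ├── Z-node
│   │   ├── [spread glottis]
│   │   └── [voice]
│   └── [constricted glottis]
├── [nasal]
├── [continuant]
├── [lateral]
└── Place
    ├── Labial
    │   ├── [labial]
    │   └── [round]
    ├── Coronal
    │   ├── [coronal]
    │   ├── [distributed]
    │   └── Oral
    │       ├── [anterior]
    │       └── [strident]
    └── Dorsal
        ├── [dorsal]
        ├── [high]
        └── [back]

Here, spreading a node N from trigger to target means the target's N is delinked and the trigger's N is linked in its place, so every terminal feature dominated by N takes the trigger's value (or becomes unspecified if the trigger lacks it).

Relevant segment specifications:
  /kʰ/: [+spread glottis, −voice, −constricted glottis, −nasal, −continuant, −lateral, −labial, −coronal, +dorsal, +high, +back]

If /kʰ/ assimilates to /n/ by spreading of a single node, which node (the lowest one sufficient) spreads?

Z-node

Comparing /kʰ/ with its surface form [g], the features that change are [voice], [spread glottis].
These terminals are all dominated by Z-node, and no proper subconstituent of Z-node covers them all; Z-node is their lowest common ancestor.
If Z-node spreads, every terminal under it takes /n/'s value, producing [g] as observed.
Features on which the two segments disagree outside Z-node, such as [coronal], [dorsal], are unchanged — nothing dominating them spread, and Z-node is the minimal sufficient constituent.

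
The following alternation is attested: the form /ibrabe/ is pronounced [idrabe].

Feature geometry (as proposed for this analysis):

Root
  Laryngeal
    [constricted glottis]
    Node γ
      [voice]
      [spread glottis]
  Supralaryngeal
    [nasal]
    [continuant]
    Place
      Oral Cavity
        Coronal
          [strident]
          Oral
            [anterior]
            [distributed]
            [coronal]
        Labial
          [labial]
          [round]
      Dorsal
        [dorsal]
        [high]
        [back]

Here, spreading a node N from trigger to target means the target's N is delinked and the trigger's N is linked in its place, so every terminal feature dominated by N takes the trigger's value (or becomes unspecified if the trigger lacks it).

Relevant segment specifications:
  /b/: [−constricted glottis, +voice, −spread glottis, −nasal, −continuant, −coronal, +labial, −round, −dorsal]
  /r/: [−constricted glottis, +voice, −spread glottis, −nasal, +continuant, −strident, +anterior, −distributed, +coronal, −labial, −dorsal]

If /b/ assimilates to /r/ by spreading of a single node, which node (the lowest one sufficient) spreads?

Feature comparison: [labial], [round], [coronal], [anterior], [distributed], [strident] differ between /b/ and [d]; the remaining terminals match.
Tracing each changed feature up the tree, the paths first meet at Oral Cavity; any lower node misses at least one of them.
If Oral Cavity spreads, every terminal under it takes /r/'s value, producing [d] as observed.
[continuant], a feature on which the two segments disagree outside Oral Cavity, is unchanged — nothing dominating it spread, and Oral Cavity is the minimal sufficient constituent.

Oral Cavity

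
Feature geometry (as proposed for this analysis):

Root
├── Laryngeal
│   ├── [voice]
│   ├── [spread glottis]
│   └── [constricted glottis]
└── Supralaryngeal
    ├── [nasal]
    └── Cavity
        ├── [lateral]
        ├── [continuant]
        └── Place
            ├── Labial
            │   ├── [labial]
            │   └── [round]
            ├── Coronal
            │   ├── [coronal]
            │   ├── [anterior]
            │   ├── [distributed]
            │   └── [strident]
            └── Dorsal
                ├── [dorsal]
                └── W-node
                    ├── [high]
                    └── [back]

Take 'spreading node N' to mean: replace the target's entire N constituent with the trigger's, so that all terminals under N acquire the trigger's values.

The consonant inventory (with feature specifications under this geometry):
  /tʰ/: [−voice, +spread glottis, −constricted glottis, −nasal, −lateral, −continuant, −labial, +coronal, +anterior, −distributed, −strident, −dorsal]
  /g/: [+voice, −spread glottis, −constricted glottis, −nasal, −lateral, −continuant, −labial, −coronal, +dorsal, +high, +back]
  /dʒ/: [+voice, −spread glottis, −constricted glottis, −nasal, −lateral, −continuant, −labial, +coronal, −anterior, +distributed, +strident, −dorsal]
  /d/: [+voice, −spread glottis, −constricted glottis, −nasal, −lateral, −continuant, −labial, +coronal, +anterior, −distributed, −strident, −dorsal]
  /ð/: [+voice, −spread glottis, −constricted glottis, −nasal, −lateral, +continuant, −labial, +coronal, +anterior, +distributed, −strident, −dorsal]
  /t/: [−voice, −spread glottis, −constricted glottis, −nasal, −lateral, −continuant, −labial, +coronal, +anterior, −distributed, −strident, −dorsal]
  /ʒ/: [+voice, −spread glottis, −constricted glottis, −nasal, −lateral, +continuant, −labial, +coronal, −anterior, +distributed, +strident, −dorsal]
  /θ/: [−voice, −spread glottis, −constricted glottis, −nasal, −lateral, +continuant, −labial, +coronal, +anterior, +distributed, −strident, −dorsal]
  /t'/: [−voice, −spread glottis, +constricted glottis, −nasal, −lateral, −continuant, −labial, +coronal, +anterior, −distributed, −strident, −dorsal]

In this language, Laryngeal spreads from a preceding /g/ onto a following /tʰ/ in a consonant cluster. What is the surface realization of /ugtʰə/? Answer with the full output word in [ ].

Terminals under Laryngeal in this geometry: [voice], [spread glottis], [constricted glottis].
Spreading Laryngeal from /g/ onto /tʰ/ replaces those values with /g/'s: [+voice], [−spread glottis], [−constricted glottis]. Features outside Laryngeal ([nasal], [lateral], [continuant], …) stay as in /tʰ/.
Among the inventory, only /d/ has exactly this specification, giving the surface form [ugdə].

[ugdə]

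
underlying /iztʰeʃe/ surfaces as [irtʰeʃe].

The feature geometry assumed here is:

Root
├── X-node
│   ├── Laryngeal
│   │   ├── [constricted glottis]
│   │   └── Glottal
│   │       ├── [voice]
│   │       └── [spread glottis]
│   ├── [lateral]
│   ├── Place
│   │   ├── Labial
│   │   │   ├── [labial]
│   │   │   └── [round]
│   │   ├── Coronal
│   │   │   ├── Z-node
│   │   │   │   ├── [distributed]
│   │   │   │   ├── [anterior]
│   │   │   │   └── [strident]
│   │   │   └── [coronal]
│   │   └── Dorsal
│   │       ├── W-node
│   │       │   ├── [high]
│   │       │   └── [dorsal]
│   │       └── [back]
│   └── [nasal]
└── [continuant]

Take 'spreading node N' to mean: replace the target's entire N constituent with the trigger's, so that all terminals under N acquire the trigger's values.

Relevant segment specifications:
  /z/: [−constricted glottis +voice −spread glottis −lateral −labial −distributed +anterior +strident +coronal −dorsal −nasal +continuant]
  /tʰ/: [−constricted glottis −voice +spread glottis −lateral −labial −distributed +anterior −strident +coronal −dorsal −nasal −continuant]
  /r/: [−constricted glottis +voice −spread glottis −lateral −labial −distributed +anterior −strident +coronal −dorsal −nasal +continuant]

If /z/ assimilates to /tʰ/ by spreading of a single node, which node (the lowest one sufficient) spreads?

The alternation /z/ → [r] changes [strident] and nothing else.
With a single altered terminal, the smallest constituent that could spread is that terminal — [strident].
Features on which the two segments disagree outside [strident], such as [voice], [spread glottis], are unchanged — nothing dominating them spread, and [strident] is the minimal sufficient constituent.

[strident]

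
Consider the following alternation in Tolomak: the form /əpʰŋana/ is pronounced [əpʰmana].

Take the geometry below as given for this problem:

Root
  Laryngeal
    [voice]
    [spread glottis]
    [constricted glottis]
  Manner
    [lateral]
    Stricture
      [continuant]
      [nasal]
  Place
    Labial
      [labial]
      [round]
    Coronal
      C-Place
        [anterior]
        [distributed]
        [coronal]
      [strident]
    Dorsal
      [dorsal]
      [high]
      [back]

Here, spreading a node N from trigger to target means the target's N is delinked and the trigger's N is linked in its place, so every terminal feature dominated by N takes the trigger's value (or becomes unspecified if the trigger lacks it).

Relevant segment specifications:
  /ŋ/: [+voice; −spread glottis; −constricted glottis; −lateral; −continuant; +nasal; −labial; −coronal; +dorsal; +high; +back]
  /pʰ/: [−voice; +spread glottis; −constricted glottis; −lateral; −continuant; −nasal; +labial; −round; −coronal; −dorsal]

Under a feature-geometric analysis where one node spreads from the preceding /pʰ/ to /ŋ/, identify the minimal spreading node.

/ŋ/ and [m] differ in [labial], [round], [dorsal], [high], [back]; every other specified feature is identical.
In this geometry the lowest node dominating all of them is Place: every daughter of Place dominates only a proper subset, so no lower node suffices.
If Place spreads, every terminal under it takes /pʰ/'s value, producing [m] as observed.
Had Root spread, [voice], [nasal] would have taken /pʰ/'s values; they stay as in /ŋ/, confirming the spreading constituent is exactly Place.

Place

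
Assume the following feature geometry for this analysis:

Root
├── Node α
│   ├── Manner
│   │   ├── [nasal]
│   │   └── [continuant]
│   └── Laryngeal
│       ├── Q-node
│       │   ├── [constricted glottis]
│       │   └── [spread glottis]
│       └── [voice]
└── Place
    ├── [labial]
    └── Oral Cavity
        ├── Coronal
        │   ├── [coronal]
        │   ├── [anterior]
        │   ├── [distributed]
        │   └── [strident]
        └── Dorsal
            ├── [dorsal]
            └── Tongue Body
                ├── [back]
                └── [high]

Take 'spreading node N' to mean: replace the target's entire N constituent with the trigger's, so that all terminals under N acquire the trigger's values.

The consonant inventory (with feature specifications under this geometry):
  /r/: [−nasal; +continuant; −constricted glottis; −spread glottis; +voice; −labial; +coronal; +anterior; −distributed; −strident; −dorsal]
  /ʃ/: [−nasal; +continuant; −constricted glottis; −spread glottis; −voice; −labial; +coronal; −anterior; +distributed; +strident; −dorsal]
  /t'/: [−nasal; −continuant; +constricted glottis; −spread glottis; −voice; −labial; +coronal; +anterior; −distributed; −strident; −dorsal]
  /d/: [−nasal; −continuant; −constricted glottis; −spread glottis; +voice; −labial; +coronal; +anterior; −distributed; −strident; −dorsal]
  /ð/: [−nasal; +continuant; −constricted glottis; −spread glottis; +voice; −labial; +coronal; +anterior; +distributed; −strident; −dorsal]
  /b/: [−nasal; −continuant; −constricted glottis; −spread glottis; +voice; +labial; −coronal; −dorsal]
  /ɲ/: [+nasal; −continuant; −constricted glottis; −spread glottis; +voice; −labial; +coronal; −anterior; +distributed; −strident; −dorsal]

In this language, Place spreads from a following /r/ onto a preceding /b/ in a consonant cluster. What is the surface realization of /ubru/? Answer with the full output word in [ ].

The Place node dominates the terminals [labial], [coronal], [anterior], [distributed], [strident], [dorsal], [back], [high].
The target acquires /r/'s values for everything under Place — [−labial], [+coronal], [+anterior], [−distributed], [−strident], [−dorsal] — while keeping its own [nasal], [continuant], [constricted glottis], ….
The resulting bundle matches /d/ in the inventory; substituting it for /b/ gives [udru].

[udru]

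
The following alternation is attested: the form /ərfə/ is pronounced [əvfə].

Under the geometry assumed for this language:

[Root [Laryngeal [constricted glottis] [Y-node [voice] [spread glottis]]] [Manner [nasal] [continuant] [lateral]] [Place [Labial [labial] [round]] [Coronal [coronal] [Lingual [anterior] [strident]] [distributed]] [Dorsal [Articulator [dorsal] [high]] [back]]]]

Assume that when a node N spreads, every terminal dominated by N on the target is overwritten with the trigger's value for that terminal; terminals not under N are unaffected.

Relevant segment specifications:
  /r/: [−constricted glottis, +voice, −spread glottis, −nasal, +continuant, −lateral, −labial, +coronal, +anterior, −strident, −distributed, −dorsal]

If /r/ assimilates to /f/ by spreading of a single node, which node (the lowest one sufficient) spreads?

Feature comparison: [labial], [round], [coronal], [anterior], [distributed], [strident] differ between /r/ and [v]; the remaining terminals match.
The smallest constituent containing every changed terminal is Place — each of its daughters lacks at least one of the affected features.
Delinking /r/'s Place and associating /f/'s Place gives precisely the feature bundle of [v].
Since [voice] is preserved even though /f/ disagrees there, no node above Place spread.

Place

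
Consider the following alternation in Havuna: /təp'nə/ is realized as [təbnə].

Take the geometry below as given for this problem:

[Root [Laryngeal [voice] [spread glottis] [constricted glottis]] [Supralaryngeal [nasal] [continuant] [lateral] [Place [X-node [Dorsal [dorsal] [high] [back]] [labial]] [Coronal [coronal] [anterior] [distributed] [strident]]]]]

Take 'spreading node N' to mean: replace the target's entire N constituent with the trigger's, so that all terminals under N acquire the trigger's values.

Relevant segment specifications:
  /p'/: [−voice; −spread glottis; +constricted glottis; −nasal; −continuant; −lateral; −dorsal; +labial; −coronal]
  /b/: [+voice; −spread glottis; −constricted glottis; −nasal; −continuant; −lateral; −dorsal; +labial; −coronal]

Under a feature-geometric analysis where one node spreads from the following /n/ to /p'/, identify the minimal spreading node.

/p'/ and [b] differ in [voice], [constricted glottis]; every other specified feature is identical.
These terminals are all dominated by Laryngeal, and no proper subconstituent of Laryngeal covers them all; Laryngeal is their lowest common ancestor.
Delinking /p'/'s Laryngeal and associating /n/'s Laryngeal gives precisely the feature bundle of [b].
[labial], [nasal] — on which /n/ differs from /p'/ — are unchanged, so Root cannot have spread; the constituent is no larger than Laryngeal.

Laryngeal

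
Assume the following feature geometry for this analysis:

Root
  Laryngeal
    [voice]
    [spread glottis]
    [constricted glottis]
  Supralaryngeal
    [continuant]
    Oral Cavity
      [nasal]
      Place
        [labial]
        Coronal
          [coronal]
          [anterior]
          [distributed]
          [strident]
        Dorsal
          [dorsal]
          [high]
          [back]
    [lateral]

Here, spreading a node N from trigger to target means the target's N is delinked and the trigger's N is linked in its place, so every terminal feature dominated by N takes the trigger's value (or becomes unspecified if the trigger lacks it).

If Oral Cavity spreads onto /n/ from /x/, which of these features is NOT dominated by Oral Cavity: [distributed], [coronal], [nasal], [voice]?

[voice]

The terminals dominated by Oral Cavity are [nasal], [labial], [coronal], [anterior], [distributed], [strident], [dorsal], [high], [back].
[distributed], [nasal], [coronal] all lie under Oral Cavity, so they are overwritten when Oral Cavity spreads.
[voice] is not within the Oral Cavity subtree (it hangs from Laryngeal), so /n/'s [voice] value survives.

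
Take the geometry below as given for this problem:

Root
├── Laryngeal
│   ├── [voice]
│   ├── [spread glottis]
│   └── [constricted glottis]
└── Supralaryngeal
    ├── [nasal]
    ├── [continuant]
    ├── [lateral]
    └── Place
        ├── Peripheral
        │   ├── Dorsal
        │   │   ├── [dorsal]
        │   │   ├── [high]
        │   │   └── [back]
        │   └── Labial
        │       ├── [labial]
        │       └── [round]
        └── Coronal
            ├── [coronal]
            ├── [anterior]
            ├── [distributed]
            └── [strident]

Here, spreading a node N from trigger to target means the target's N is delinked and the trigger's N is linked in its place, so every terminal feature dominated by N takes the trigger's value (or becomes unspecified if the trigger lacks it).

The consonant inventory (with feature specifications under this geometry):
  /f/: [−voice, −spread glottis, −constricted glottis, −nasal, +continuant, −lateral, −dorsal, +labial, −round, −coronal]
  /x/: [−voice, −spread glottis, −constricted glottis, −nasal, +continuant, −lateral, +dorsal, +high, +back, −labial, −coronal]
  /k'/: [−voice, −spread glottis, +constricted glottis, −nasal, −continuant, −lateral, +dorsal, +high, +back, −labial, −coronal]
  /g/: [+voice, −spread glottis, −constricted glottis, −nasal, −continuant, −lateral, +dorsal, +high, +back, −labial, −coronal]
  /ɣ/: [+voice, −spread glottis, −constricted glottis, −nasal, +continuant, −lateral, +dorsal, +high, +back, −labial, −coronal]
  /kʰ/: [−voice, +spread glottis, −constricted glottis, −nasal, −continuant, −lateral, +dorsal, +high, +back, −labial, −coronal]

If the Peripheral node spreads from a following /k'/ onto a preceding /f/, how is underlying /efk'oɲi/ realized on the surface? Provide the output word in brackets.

[exk'oɲi]

Peripheral immediately or transitively dominates [dorsal], [high], [back], [labial], [round].
Spreading Peripheral from /k'/ onto /f/ replaces those values with /k'/'s: [+dorsal], [+high], [+back], [−labial]. Features outside Peripheral ([voice], [spread glottis], [constricted glottis], …) stay as in /f/.
The resulting bundle matches /x/ in the inventory; substituting it for /f/ gives [exk'oɲi].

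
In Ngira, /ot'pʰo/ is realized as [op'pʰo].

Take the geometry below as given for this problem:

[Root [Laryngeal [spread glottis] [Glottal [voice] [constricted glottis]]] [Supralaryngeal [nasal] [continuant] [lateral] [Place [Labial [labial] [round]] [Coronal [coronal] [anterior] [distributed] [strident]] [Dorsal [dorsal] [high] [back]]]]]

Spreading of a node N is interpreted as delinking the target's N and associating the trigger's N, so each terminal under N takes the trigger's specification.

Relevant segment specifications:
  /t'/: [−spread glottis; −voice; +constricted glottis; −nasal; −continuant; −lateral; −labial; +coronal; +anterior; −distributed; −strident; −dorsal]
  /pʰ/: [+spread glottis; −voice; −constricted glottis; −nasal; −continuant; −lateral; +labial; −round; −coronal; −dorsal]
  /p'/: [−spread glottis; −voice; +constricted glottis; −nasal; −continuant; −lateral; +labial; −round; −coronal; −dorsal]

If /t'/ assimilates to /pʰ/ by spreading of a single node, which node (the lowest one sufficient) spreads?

Place

The alternation /t'/ → [p'] changes [labial], [round], [coronal], [anterior], [distributed], [strident] and nothing else.
The smallest constituent containing every changed terminal is Place — each of its daughters lacks at least one of the affected features.
Spreading Place from /pʰ/ overwrites each of those terminals with /pʰ/'s values, yielding exactly [p'].
Features on which the two segments disagree outside Place, such as [constricted glottis], [spread glottis], are unchanged — nothing dominating them spread, and Place is the minimal sufficient constituent.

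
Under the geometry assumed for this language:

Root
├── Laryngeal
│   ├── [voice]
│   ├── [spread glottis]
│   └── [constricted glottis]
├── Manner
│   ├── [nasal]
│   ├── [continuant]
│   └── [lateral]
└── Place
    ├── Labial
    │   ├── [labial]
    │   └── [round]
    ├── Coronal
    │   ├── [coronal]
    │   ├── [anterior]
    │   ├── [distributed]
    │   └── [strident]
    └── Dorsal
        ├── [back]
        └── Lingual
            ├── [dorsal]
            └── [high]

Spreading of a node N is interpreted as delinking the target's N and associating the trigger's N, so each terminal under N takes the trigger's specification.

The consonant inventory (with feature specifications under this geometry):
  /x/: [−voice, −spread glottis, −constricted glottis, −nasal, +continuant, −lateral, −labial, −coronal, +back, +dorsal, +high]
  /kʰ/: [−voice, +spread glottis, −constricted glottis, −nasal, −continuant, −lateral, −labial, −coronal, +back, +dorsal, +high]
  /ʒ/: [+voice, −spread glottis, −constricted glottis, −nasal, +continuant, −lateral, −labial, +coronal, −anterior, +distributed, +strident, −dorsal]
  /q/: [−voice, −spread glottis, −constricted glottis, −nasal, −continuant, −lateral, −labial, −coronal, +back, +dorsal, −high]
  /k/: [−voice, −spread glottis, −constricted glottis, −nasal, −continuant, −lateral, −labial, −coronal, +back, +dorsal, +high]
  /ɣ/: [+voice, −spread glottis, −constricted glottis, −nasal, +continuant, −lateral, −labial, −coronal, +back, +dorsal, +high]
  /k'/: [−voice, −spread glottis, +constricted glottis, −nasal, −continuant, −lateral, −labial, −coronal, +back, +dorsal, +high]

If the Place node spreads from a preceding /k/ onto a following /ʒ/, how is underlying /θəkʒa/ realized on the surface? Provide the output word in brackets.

[θəkɣa]

Place immediately or transitively dominates [labial], [round], [coronal], [anterior], [distributed], [strident], [back], [dorsal], [high].
Spreading Place from /k/ onto /ʒ/ replaces those values with /k/'s: [−labial], [−coronal], [+back], [+dorsal], [+high]. Features outside Place ([voice], [spread glottis], [constricted glottis], …) stay as in /ʒ/.
This feature bundle is that of [ɣ], so /θəkʒa/ surfaces as [θəkɣa].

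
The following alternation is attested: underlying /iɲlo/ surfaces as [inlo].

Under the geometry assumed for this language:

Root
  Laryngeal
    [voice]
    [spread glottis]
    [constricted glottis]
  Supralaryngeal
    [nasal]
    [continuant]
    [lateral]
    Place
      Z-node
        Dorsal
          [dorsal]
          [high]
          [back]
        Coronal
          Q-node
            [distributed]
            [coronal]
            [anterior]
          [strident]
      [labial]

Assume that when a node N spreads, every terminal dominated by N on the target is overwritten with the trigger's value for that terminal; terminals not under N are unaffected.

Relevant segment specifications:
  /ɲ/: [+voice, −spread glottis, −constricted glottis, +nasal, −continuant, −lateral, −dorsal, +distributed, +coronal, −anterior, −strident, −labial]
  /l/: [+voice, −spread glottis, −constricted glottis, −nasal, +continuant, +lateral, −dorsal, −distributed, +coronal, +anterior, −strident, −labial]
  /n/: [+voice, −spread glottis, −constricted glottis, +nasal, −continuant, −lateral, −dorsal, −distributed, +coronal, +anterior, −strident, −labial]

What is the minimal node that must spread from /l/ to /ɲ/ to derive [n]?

Feature comparison: [anterior], [distributed] differ between /ɲ/ and [n]; the remaining terminals match.
Tracing each changed feature up the tree, the paths first meet at Q-node; any lower node misses at least one of them.
Spreading Q-node from /l/ overwrites each of those terminals with /l/'s values, yielding exactly [n].
[lateral], [nasal] stay as in /ɲ/ although /l/ differs there, so no node dominating them spread; among the remaining candidates Q-node is the lowest that derives the output.

Q-node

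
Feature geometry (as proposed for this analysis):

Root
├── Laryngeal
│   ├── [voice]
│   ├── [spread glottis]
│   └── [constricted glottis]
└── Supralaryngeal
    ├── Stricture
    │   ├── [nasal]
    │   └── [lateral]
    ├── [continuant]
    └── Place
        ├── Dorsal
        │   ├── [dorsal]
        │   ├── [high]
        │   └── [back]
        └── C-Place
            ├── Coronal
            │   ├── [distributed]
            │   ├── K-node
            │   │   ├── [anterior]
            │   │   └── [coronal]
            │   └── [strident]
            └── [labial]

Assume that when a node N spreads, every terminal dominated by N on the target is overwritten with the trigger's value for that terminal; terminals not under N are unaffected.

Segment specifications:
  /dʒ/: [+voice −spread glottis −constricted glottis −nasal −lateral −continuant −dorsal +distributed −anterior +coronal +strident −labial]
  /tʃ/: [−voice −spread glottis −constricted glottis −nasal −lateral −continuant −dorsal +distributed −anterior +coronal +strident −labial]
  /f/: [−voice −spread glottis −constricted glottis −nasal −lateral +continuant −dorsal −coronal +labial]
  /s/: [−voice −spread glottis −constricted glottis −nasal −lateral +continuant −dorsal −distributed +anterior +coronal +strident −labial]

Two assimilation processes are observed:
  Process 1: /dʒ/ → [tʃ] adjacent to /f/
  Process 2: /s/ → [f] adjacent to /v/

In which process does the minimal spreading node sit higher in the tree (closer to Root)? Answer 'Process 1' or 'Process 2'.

Process 1: the feature that changes is [voice]; the minimal node is [voice] (depth 2).
Process 2: the features that change are [labial], [coronal], [anterior], [distributed], [strident]; the minimal node is C-Place (depth 3).
[voice] is closer to Root than C-Place, so Process 1 spreads the higher node.

Process 1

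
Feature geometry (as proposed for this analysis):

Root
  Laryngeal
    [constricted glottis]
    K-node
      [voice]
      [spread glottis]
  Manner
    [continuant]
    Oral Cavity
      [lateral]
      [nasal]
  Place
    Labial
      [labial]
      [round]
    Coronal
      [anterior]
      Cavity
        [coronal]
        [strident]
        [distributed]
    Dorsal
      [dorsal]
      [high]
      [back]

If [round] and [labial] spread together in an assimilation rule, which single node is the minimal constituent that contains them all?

[round]: Root → Place → Labial → [round].
[labial]: Root → Place → Labial → [labial].
The lowest node appearing on every path is Labial; each proper daughter of Labial fails to dominate at least one of the listed features.

Labial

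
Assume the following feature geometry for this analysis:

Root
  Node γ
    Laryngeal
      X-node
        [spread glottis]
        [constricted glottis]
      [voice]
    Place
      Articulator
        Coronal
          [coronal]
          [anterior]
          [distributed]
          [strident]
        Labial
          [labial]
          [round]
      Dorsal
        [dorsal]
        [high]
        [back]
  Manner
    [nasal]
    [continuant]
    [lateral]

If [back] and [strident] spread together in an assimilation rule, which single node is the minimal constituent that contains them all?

Place

[back] lies under Dorsal (below Node γ).
[strident]: Root ▹ Node γ ▹ Place ▹ Articulator ▹ Coronal ▹ [strident].
These paths first converge at Place; no daughter of Place dominates all 2 features, so Place is the minimal constituent.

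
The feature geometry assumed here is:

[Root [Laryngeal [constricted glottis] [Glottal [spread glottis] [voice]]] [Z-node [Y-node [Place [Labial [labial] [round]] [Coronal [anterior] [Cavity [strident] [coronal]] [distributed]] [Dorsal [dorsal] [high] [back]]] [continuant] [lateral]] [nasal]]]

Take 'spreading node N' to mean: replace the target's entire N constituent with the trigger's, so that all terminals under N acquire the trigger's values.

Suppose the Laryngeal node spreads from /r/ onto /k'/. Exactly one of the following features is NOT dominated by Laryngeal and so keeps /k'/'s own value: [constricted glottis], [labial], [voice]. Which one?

[labial]

Under this geometry, Laryngeal contains [constricted glottis], [spread glottis], [voice].
[constricted glottis], [voice] all lie under Laryngeal, so they are overwritten when Laryngeal spreads.
[labial] is not within the Laryngeal subtree (it hangs from Labial), so /k'/'s [labial] value survives.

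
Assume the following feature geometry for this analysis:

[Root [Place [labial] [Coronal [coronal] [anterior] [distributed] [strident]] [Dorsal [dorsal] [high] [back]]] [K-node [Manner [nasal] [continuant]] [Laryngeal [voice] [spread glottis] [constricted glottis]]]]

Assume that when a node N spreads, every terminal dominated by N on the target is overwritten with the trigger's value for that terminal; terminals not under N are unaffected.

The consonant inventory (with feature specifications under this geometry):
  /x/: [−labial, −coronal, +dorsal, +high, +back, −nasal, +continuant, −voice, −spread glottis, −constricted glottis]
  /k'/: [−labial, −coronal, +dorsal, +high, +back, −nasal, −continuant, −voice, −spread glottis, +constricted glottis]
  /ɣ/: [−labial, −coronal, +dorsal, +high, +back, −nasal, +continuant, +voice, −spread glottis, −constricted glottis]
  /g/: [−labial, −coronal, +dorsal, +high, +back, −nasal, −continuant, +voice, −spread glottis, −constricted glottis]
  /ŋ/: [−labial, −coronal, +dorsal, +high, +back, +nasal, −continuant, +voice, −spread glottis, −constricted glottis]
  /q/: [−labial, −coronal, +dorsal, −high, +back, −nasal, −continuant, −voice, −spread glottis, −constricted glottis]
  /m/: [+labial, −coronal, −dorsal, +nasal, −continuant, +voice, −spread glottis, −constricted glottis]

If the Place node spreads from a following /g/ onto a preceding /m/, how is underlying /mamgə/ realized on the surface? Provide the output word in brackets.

[maŋgə]

The Place node dominates the terminals [labial], [coronal], [anterior], [distributed], [strident], [dorsal], [high], [back].
The target acquires /g/'s values for everything under Place — [−labial], [−coronal], [+dorsal], [+high], [+back] — while keeping its own [nasal], [continuant], [voice], ….
The resulting bundle matches /ŋ/ in the inventory; substituting it for /m/ gives [maŋgə].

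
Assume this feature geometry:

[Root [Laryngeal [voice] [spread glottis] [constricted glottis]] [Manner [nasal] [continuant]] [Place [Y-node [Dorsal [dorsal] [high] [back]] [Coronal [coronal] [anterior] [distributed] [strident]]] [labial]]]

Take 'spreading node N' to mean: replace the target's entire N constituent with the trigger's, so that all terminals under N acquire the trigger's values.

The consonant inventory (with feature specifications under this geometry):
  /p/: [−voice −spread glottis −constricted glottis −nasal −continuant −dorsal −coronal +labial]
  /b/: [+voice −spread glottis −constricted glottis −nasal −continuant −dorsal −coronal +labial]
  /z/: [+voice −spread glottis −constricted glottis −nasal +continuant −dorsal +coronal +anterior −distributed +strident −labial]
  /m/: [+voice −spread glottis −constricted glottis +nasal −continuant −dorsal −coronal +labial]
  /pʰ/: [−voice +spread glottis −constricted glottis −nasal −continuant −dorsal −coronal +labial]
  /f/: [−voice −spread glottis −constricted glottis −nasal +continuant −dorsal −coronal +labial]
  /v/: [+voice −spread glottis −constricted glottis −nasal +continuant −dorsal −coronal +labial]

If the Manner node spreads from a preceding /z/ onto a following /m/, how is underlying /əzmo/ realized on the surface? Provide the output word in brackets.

Manner immediately or transitively dominates [nasal], [continuant].
Spreading Manner from /z/ onto /m/ replaces those values with /z/'s: [−nasal], [+continuant]. Features outside Manner ([voice], [spread glottis], [constricted glottis], …) stay as in /m/.
The resulting bundle matches /v/ in the inventory; substituting it for /m/ gives [əzvo].

[əzvo]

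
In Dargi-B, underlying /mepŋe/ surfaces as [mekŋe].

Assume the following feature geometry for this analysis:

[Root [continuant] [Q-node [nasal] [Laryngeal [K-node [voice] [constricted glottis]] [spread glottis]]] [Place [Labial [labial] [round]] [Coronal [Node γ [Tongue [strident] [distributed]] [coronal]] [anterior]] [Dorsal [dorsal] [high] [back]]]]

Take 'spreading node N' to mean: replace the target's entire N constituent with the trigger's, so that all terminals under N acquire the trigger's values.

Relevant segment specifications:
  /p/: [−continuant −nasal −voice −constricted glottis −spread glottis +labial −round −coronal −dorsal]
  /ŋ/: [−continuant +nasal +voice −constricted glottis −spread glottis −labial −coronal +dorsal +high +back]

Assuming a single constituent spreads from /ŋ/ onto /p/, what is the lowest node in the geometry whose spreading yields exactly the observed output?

Place

The alternation /p/ → [k] changes [labial], [round], [dorsal], [high], [back] and nothing else.
These terminals are all dominated by Place, and no proper subconstituent of Place covers them all; Place is their lowest common ancestor.
Delinking /p/'s Place and associating /ŋ/'s Place gives precisely the feature bundle of [k].
Had Root spread, [voice], [nasal] would have taken /ŋ/'s values; they stay as in /p/, confirming the spreading constituent is exactly Place.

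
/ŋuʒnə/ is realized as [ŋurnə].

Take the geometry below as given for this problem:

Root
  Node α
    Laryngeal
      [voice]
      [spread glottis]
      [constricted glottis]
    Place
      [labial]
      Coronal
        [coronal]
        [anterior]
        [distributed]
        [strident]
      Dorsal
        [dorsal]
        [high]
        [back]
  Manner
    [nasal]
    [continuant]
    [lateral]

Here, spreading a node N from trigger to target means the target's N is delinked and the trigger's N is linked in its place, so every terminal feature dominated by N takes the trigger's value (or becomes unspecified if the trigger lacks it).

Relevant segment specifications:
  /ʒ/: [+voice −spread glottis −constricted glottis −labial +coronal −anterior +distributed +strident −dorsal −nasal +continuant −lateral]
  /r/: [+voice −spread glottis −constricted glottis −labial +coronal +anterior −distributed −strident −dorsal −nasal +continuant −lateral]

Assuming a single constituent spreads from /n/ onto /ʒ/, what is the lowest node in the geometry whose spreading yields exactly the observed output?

Coronal

/ʒ/ and [r] differ in [anterior], [distributed], [strident]; every other specified feature is identical.
These terminals are all dominated by Coronal, and no proper subconstituent of Coronal covers them all; Coronal is their lowest common ancestor.
If Coronal spreads, every terminal under it takes /n/'s value, producing [r] as observed.
[nasal], [continuant] stay as in /ʒ/ although /n/ differs there, so no node dominating them spread; among the remaining candidates Coronal is the lowest that derives the output.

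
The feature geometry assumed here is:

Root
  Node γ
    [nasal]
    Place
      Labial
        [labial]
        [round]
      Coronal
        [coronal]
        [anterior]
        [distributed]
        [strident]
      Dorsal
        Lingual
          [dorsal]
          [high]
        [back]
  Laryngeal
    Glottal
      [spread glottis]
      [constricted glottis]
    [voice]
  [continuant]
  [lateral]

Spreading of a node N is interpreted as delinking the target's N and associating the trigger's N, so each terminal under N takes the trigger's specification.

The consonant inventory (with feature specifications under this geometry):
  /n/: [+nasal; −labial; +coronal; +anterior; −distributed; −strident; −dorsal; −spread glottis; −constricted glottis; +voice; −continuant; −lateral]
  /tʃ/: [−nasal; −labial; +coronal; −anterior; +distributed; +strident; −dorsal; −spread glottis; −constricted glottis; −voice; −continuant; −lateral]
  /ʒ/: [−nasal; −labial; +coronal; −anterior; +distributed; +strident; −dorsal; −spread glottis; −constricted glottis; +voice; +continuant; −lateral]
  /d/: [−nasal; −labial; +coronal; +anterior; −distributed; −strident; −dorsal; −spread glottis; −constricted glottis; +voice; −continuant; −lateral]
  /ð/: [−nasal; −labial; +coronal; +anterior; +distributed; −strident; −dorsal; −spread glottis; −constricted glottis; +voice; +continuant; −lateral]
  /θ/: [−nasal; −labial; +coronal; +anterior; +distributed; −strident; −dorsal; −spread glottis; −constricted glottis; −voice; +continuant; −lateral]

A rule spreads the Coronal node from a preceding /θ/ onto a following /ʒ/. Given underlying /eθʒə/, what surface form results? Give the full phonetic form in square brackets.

The Coronal node dominates the terminals [coronal], [anterior], [distributed], [strident].
Spreading Coronal from /θ/ onto /ʒ/ replaces those values with /θ/'s: [+coronal], [+anterior], [+distributed], [−strident]. Features outside Coronal ([nasal], [labial], [dorsal], …) stay as in /ʒ/.
Among the inventory, only /ð/ has exactly this specification, giving the surface form [eθðə].

[eθðə]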